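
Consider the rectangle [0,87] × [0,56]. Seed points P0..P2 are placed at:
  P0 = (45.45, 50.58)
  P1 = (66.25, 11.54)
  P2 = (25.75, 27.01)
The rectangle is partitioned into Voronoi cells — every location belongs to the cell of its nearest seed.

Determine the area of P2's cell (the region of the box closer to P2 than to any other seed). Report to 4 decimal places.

1. box [0,87]×[0,56]: [(0, 0) (87, 0) (87, 56) (0, 56)]
2. ⊥bis P2·P0 via (35.6,38.795): [(0, 0) (82.0161, 0) (15.0151, 56) (0, 56)]  |A|=2716.876
3. ⊥bis P2·P1 via (46,19.275): [(0, 0) (38.6374, 0) (49.135, 27.4823) (15.0151, 56) (0, 56)]  |A|=2120.8016
4. canonical 5-gon: [(0, 0) (38.6374, 0) (49.135, 27.4823) (15.0151, 56) (0, 56)]
5. shoelace: 2120.8016

Area of P2's cell: 2120.8016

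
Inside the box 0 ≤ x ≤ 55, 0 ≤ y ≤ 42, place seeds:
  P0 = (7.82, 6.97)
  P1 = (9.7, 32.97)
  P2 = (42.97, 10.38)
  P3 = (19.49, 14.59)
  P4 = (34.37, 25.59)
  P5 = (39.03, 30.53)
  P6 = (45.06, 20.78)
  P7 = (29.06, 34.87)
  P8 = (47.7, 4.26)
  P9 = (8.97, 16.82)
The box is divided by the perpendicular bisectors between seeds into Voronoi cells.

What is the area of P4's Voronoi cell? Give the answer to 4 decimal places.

Area of P4's cell: 165.1629

1. box [0,55]×[0,42]: [(0, 0) (55, 0) (55, 42) (0, 42)]
2. ⊥bis P4·P0 via (21.095,16.28): [(32.5125, 0) (55, 0) (55, 42) (3.0571, 42)]  |A|=1563.0393
3. ⊥bis P4·P1 via (22.035,29.28): [(19.0278, 19.2276) (32.5125, 0) (55, 0) (55, 42) (25.8402, 42)]  |A|=1303.6262
4. ⊥bis P4·P2 via (38.67,17.985): [(19.0278, 19.2276) (25.2291, 10.3853) (55, 27.2183) (55, 42) (25.8402, 42)]  |A|=781.7002
5. ⊥bis P4·P3 via (26.93,20.09): [(21.488, 27.4515) (31.4881, 13.9242) (55, 27.2183) (55, 42) (25.8402, 42)]  |A|=685.2956
6. ⊥bis P4·P5 via (36.7,28.06): [(24.9779, 39.1177) (21.488, 27.4515) (31.4881, 13.9242) (44.1161, 21.0643)]  |A|=264.2485
7. ⊥bis P4·P6 via (39.715,23.185): [(40.3565, 24.6107) (24.9779, 39.1177) (21.488, 27.4515) (31.4881, 13.9242) (36.9334, 17.0031)]  |A|=243.8781
8. ⊥bis P4·P7 via (31.715,30.23): [(40.3565, 24.6107) (33.386, 31.1862) (23.0846, 25.2917) (31.4881, 13.9242) (36.9334, 17.0031)]  |A|=165.1629
9. ⊥bis P4·P8 via (41.035,14.925): [(40.3565, 24.6107) (33.386, 31.1862) (23.0846, 25.2917) (31.4881, 13.9242) (36.9334, 17.0031)]  |A|=165.1629
10. ⊥bis P4·P9 via (21.67,21.205): [(40.3565, 24.6107) (33.386, 31.1862) (23.0846, 25.2917) (31.4881, 13.9242) (36.9334, 17.0031)]  |A|=165.1629
11. canonical 5-gon: [(40.3565, 24.6107) (33.386, 31.1862) (23.0846, 25.2917) (31.4881, 13.9242) (36.9334, 17.0031)]
12. shoelace: 165.1629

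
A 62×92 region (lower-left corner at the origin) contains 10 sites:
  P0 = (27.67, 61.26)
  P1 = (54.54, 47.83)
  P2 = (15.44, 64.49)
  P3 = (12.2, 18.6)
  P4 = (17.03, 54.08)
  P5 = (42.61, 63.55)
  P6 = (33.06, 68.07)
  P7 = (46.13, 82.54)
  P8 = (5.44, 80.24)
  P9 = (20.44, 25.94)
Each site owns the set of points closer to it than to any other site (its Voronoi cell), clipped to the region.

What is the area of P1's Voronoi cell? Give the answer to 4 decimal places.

1. box [0,62]×[0,92]: [(0, 0) (62, 0) (62, 92) (0, 92)]
2. ⊥bis P1·P0 via (41.105,54.545): [(13.8426, 0) (62, 0) (62, 92) (59.8255, 92)]  |A|=2315.2637
3. ⊥bis P1·P2 via (34.99,56.16): [(13.8426, 0) (62, 0) (62, 92) (59.8255, 92)]  |A|=2315.2637
4. ⊥bis P1·P3 via (33.37,33.215): [(31.6728, 35.6735) (56.3004, 0) (62, 0) (62, 92) (59.8255, 92)]  |A|=1557.9553
5. ⊥bis P1·P4 via (35.785,50.955): [(34.0219, 40.3735) (32.9343, 33.8461) (56.3004, 0) (62, 0) (62, 92) (59.8255, 92)]  |A|=1552.8443
6. ⊥bis P1·P5 via (48.575,55.69): [(37.462, 47.2563) (34.0219, 40.3735) (32.9343, 33.8461) (56.3004, 0) (62, 0) (62, 65.8783)]  |A|=1183.7103
7. ⊥bis P1·P6 via (43.8,57.95): [(37.462, 47.2563) (34.0219, 40.3735) (32.9343, 33.8461) (56.3004, 0) (62, 0) (62, 65.8783)]  |A|=1183.7103
8. ⊥bis P1·P7 via (50.335,65.185): [(37.462, 47.2563) (34.0219, 40.3735) (32.9343, 33.8461) (56.3004, 0) (62, 0) (62, 65.8783)]  |A|=1183.7103
9. ⊥bis P1·P8 via (29.99,64.035): [(37.462, 47.2563) (34.0219, 40.3735) (32.9343, 33.8461) (56.3004, 0) (62, 0) (62, 65.8783)]  |A|=1183.7103
10. ⊥bis P1·P9 via (37.49,36.885): [(37.462, 47.2563) (34.5598, 41.4497) (61.1678, 0) (62, 0) (62, 65.8783)]  |A|=965.3239
11. canonical 5-gon: [(37.462, 47.2563) (34.5598, 41.4497) (61.1678, 0) (62, 0) (62, 65.8783)]
12. shoelace: 965.3239

Area of P1's cell: 965.3239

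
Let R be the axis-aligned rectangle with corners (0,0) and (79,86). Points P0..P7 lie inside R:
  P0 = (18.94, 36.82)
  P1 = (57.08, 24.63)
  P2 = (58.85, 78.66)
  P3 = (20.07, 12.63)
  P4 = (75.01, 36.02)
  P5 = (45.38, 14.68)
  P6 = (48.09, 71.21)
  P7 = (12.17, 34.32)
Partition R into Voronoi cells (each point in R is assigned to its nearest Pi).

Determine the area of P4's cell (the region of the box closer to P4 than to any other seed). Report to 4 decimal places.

1. box [0,79]×[0,86]: [(0, 0) (79, 0) (79, 86) (0, 86)]
2. ⊥bis P4·P0 via (46.975,36.42): [(46.4554, 0) (79, 0) (79, 86) (47.6824, 86)]  |A|=2746.0761
3. ⊥bis P4·P1 via (66.045,30.325): [(47.3089, 59.8192) (79, 9.9314) (79, 86) (47.6824, 86)]  |A|=1615.3102
4. ⊥bis P4·P2 via (66.93,57.34): [(52.3854, 51.8278) (79, 9.9314) (79, 61.9144)]  |A|=691.7532
5. ⊥bis P4·P3 via (47.54,24.325): [(52.3854, 51.8278) (79, 9.9314) (79, 61.9144)]  |A|=691.7532
6. ⊥bis P4·P5 via (60.195,25.35): [(52.3854, 51.8278) (79, 9.9314) (79, 61.9144)]  |A|=691.7532
7. ⊥bis P4·P6 via (61.55,53.615): [(65.918, 56.9565) (54.6185, 48.3125) (79, 9.9314) (79, 61.9144)]  |A|=662.2411
8. ⊥bis P4·P7 via (43.59,35.17): [(65.918, 56.9565) (54.6185, 48.3125) (79, 9.9314) (79, 61.9144)]  |A|=662.2411
9. canonical 4-gon: [(65.918, 56.9565) (54.6185, 48.3125) (79, 9.9314) (79, 61.9144)]
10. shoelace: 662.2411

Area of P4's cell: 662.2411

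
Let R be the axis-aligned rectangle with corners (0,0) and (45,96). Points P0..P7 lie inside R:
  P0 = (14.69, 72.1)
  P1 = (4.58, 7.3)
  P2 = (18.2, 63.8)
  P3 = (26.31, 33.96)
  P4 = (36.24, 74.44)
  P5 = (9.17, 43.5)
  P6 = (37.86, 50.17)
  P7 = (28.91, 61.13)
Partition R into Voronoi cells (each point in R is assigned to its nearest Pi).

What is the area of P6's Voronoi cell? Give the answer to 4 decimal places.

1. box [0,45]×[0,96]: [(0, 0) (45, 0) (45, 96) (0, 96)]
2. ⊥bis P6·P0 via (26.275,61.135): [(0, 33.3743) (0, 0) (45, 0) (45, 80.9188)]  |A|=2571.5947
3. ⊥bis P6·P1 via (21.22,28.735): [(6.4565, 40.1959) (45, 10.2746) (45, 80.9188)]  |A|=1361.437
4. ⊥bis P6·P2 via (28.03,56.985): [(43.5905, 79.4296) (12.9146, 35.1825) (45, 10.2746) (45, 80.9188)]  |A|=1141.6649
5. ⊥bis P6·P3 via (32.085,42.065): [(43.5905, 79.4296) (22.4471, 48.9322) (45, 32.8628) (45, 80.9188)]  |A|=547.6503
6. ⊥bis P6·P4 via (37.05,62.305): [(31.4596, 61.9318) (22.4471, 48.9322) (45, 32.8628) (45, 62.8357)]  |A|=421.925
7. ⊥bis P6·P5 via (23.515,46.835): [(31.4596, 61.9318) (22.8817, 49.5591) (23.1426, 48.4366) (45, 32.8628) (45, 62.8357)]  |A|=421.5993
8. ⊥bis P6·P7 via (33.385,55.65): [(41.9338, 62.631) (23.8951, 47.9005) (45, 32.8628) (45, 62.8357)]  |A|=337.0249
9. canonical 4-gon: [(41.9338, 62.631) (23.8951, 47.9005) (45, 32.8628) (45, 62.8357)]
10. shoelace: 337.0249

Area of P6's cell: 337.0249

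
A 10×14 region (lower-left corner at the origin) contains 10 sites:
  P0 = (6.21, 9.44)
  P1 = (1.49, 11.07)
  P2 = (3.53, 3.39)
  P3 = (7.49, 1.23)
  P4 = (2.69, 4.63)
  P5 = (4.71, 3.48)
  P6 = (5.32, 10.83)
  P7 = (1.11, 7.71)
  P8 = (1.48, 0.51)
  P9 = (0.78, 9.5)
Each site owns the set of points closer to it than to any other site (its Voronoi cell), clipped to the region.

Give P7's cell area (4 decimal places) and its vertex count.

1. box [0,10]×[0,14]: [(0, 0) (10, 0) (10, 14) (0, 14)]
2. ⊥bis P7·P0 via (3.66,8.575): [(0, 0) (6.5688, 0) (1.8198, 14) (0, 14)]  |A|=58.7197
3. ⊥bis P7·P1 via (1.3,9.39): [(0, 9.537) (0, 0) (6.5688, 0) (3.4667, 9.145)]  |A|=46.5664
4. ⊥bis P7·P2 via (2.32,5.55): [(0, 9.537) (0, 4.2504) (4.3083, 6.6638) (3.4667, 9.145)]  |A|=15.5239
5. ⊥bis P7·P3 via (4.3,4.47): [(0, 9.537) (0, 4.2504) (4.3083, 6.6638) (3.4667, 9.145)]  |A|=15.5239
6. ⊥bis P7·P4 via (1.9,6.17): [(0, 9.537) (0, 5.1953) (4.094, 7.2955) (3.4667, 9.145)]  |A|=11.9702
7. ⊥bis P7·P5 via (2.91,5.595): [(0, 9.537) (0, 5.1953) (4.094, 7.2955) (3.4667, 9.145)]  |A|=11.9702
8. ⊥bis P7·P6 via (3.215,9.27): [(3.2931, 9.1646) (0, 9.537) (0, 5.1953) (4.094, 7.2955) (3.6009, 8.7493)]  |A|=11.9372
9. ⊥bis P7·P8 via (1.295,4.11): [(3.2931, 9.1646) (0, 9.537) (0, 5.1953) (4.094, 7.2955) (3.6009, 8.7493)]  |A|=11.9372
10. ⊥bis P7·P9 via (0.945,8.605): [(3.3757, 9.0531) (0, 8.4308) (0, 5.1953) (4.094, 7.2955) (3.6009, 8.7493)]  |A|=9.9019
11. canonical 5-gon: [(3.3757, 9.0531) (0, 8.4308) (0, 5.1953) (4.094, 7.2955) (3.6009, 8.7493)]
12. shoelace: 9.9019

Area of P7's cell: 9.9019 (5 vertices)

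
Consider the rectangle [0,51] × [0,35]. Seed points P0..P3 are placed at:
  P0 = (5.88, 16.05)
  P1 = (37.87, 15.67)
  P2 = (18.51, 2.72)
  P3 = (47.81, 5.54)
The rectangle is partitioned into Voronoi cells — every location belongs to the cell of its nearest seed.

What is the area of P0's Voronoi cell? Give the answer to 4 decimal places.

1. box [0,51]×[0,35]: [(0, 0) (51, 0) (51, 35) (0, 35)]
2. ⊥bis P0·P1 via (21.875,15.86): [(0, 0) (21.6866, 0) (22.1024, 35) (0, 35)]  |A|=766.3068
3. ⊥bis P0·P2 via (12.195,9.385): [(0, 0) (2.2898, 0) (21.9074, 18.5874) (22.1024, 35) (0, 35)]  |A|=586.0395
4. ⊥bis P0·P3 via (26.845,10.795): [(0, 0) (2.2898, 0) (21.9074, 18.5874) (22.1024, 35) (0, 35)]  |A|=586.0395
5. canonical 5-gon: [(0, 0) (2.2898, 0) (21.9074, 18.5874) (22.1024, 35) (0, 35)]
6. shoelace: 586.0395

Area of P0's cell: 586.0395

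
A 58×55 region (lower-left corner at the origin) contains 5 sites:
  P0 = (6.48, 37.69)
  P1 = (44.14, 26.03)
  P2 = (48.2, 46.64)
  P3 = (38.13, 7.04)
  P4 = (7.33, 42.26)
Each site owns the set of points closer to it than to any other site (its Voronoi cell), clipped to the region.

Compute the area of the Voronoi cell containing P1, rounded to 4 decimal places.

Area of P1's cell: 685.1153

1. box [0,58]×[0,55]: [(0, 0) (58, 0) (58, 55) (0, 55)]
2. ⊥bis P1·P0 via (25.31,31.86): [(15.4458, 0) (58, 0) (58, 55) (32.4744, 55)]  |A|=1872.195
3. ⊥bis P1·P2 via (46.17,36.335): [(27.815, 39.9508) (15.4458, 0) (58, 0) (58, 34.0046)]  |A|=1363.2519
4. ⊥bis P1·P3 via (41.135,16.535): [(27.815, 39.9508) (22.4009, 22.464) (58, 11.1975) (58, 34.0046)]  |A|=685.9713
5. ⊥bis P1·P4 via (25.735,34.145): [(28.2565, 39.8638) (26.6835, 36.2963) (22.4009, 22.464) (58, 11.1975) (58, 34.0046)]  |A|=685.1153
6. canonical 5-gon: [(28.2565, 39.8638) (26.6835, 36.2963) (22.4009, 22.464) (58, 11.1975) (58, 34.0046)]
7. shoelace: 685.1153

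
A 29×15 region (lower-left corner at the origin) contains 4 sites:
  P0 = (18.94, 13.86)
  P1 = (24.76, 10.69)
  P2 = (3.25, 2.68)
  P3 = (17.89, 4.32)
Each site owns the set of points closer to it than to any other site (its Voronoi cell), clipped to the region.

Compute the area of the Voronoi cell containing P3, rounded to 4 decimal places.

Area of P3's cell: 127.6465

1. box [0,29]×[0,15]: [(0, 0) (29, 0) (29, 15) (0, 15)]
2. ⊥bis P3·P0 via (18.415,9.09): [(0, 11.1168) (0, 0) (29, 0) (29, 7.925)]  |A|=276.106
3. ⊥bis P3·P1 via (21.325,7.505): [(20.0191, 8.9135) (0, 11.1168) (0, 0) (28.2838, 0)]  |A|=237.3271
4. ⊥bis P3·P2 via (10.57,3.5): [(20.0191, 8.9135) (9.838, 10.034) (10.9621, 0) (28.2838, 0)]  |A|=127.6465
5. canonical 4-gon: [(20.0191, 8.9135) (9.838, 10.034) (10.9621, 0) (28.2838, 0)]
6. shoelace: 127.6465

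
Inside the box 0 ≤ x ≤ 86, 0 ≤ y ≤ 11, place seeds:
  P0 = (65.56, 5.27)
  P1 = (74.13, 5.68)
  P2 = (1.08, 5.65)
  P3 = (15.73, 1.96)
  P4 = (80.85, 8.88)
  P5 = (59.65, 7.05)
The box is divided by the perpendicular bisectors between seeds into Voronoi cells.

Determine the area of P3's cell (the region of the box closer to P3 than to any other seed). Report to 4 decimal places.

1. box [0,86]×[0,11]: [(0, 0) (86, 0) (86, 11) (0, 11)]
2. ⊥bis P3·P0 via (40.645,3.615): [(0, 0) (40.8851, 0) (40.1544, 11) (0, 11)]  |A|=445.7177
3. ⊥bis P3·P1 via (44.93,3.82): [(0, 0) (40.8851, 0) (40.1544, 11) (0, 11)]  |A|=445.7177
4. ⊥bis P3·P2 via (8.405,3.805): [(7.4466, 0) (40.8851, 0) (40.1544, 11) (10.2173, 11)]  |A|=348.5664
5. ⊥bis P3·P4 via (48.29,5.42): [(7.4466, 0) (40.8851, 0) (40.1544, 11) (10.2173, 11)]  |A|=348.5664
6. ⊥bis P3·P5 via (37.69,4.505): [(7.4466, 0) (38.2121, 0) (36.9373, 11) (10.2173, 11)]  |A|=316.1703
7. canonical 4-gon: [(7.4466, 0) (38.2121, 0) (36.9373, 11) (10.2173, 11)]
8. shoelace: 316.1703

Area of P3's cell: 316.1703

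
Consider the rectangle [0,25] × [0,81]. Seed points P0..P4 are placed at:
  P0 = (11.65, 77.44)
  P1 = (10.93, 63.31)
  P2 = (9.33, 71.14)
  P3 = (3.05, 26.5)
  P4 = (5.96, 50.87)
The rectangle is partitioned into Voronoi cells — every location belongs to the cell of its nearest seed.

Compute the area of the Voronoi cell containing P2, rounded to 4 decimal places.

Area of P2's cell: 147.5274

1. box [0,25]×[0,81]: [(0, 0) (25, 0) (25, 81) (0, 81)]
2. ⊥bis P2·P0 via (10.49,74.29): [(0, 78.153) (0, 0) (25, 0) (25, 68.9466)]  |A|=1838.7452
3. ⊥bis P2·P1 via (10.13,67.225): [(22.7001, 69.7936) (0, 78.153) (0, 65.155)]  |A|=147.5274
4. ⊥bis P2·P3 via (6.19,48.82): [(22.7001, 69.7936) (0, 78.153) (0, 65.155)]  |A|=147.5274
5. ⊥bis P2·P4 via (7.645,61.005): [(22.7001, 69.7936) (0, 78.153) (0, 65.155)]  |A|=147.5274
6. canonical 3-gon: [(22.7001, 69.7936) (0, 78.153) (0, 65.155)]
7. shoelace: 147.5274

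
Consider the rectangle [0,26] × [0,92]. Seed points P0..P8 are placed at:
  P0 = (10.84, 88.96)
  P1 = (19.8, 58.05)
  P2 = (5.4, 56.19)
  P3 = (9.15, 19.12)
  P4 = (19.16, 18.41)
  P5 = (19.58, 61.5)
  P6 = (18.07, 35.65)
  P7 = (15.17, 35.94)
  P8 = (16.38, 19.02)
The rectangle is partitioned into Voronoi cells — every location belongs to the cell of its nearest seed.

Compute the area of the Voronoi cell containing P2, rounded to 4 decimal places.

Area of P2's cell: 332.6510

1. box [0,26]×[0,92]: [(0, 0) (26, 0) (26, 92) (0, 92)]
2. ⊥bis P2·P0 via (8.12,72.575): [(0, 73.923) (0, 0) (26, 0) (26, 69.6068)]  |A|=1865.8872
3. ⊥bis P2·P1 via (12.6,57.12): [(10.6582, 72.1537) (0, 73.923) (0, 0) (19.978, 0)]  |A|=1114.684
4. ⊥bis P2·P3 via (7.275,37.655): [(15.0131, 38.4378) (10.6582, 72.1537) (0, 73.923) (0, 36.9191)]  |A|=453.5938
5. ⊥bis P2·P4 via (12.28,37.3): [(15.0131, 38.4378) (10.6582, 72.1537) (0, 73.923) (0, 36.9191)]  |A|=453.5938
6. ⊥bis P2·P5 via (12.49,58.845): [(15.0131, 38.4378) (12.3178, 59.3049) (7.2974, 72.7116) (0, 73.923) (0, 36.9191)]  |A|=432.4658
7. ⊥bis P2·P6 via (11.735,45.92): [(13.8761, 47.2407) (12.3178, 59.3049) (7.2974, 72.7116) (0, 73.923) (0, 38.6813)]  |A|=353.2961
8. ⊥bis P2·P7 via (10.285,46.065): [(13.8084, 47.7649) (12.3178, 59.3049) (7.2974, 72.7116) (0, 73.923) (0, 41.1028)]  |A|=332.651
9. ⊥bis P2·P8 via (10.89,37.605): [(13.8084, 47.7649) (12.3178, 59.3049) (7.2974, 72.7116) (0, 73.923) (0, 41.1028)]  |A|=332.651
10. canonical 5-gon: [(13.8084, 47.7649) (12.3178, 59.3049) (7.2974, 72.7116) (0, 73.923) (0, 41.1028)]
11. shoelace: 332.651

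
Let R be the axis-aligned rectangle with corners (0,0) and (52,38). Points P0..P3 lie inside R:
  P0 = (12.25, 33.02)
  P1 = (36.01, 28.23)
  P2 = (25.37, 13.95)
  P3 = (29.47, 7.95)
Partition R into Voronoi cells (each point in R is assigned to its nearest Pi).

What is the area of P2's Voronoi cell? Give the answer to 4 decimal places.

1. box [0,52]×[0,38]: [(0, 0) (52, 0) (52, 38) (0, 38)]
2. ⊥bis P2·P0 via (18.81,23.485): [(0, 10.5439) (0, 0) (52, 0) (52, 38) (39.9076, 38)]  |A|=1428.1455
3. ⊥bis P2·P1 via (30.69,21.09): [(23.3155, 26.5847) (0, 10.5439) (0, 0) (52, 0) (52, 5.212)]  |A|=888.8722
4. ⊥bis P2·P3 via (27.42,10.95): [(36.2244, 16.9663) (23.3155, 26.5847) (0, 10.5439) (0, 0) (11.3956, 0)]  |A|=503.3075
5. canonical 5-gon: [(36.2244, 16.9663) (23.3155, 26.5847) (0, 10.5439) (0, 0) (11.3956, 0)]
6. shoelace: 503.3075

Area of P2's cell: 503.3075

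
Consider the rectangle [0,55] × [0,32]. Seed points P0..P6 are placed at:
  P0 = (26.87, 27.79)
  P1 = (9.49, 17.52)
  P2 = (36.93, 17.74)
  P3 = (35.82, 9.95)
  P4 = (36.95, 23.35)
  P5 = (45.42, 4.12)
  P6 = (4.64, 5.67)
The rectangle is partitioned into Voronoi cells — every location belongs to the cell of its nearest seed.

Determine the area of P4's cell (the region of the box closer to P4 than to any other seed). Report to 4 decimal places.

1. box [0,55]×[0,32]: [(0, 0) (55, 0) (55, 32) (0, 32)]
2. ⊥bis P4·P0 via (31.91,25.57): [(20.647, 0) (55, 0) (55, 32) (34.7423, 32)]  |A|=873.7714
3. ⊥bis P4·P1 via (23.22,20.435): [(25.3107, 10.5877) (27.5585, 0) (55, 0) (55, 32) (34.7423, 32)]  |A|=837.1829
4. ⊥bis P4·P2 via (36.94,20.545): [(29.708, 20.5708) (55, 20.4806) (55, 32) (34.7423, 32)]  |A|=261.4394
5. ⊥bis P4·P3 via (36.385,16.65): [(29.708, 20.5708) (55, 20.4806) (55, 32) (34.7423, 32)]  |A|=261.4394
6. ⊥bis P4·P5 via (41.185,13.735): [(29.708, 20.5708) (55, 20.4806) (55, 32) (34.7423, 32)]  |A|=261.4394
7. ⊥bis P4·P6 via (20.795,14.51): [(29.708, 20.5708) (55, 20.4806) (55, 32) (34.7423, 32)]  |A|=261.4394
8. canonical 4-gon: [(29.708, 20.5708) (55, 20.4806) (55, 32) (34.7423, 32)]
9. shoelace: 261.4394

Area of P4's cell: 261.4394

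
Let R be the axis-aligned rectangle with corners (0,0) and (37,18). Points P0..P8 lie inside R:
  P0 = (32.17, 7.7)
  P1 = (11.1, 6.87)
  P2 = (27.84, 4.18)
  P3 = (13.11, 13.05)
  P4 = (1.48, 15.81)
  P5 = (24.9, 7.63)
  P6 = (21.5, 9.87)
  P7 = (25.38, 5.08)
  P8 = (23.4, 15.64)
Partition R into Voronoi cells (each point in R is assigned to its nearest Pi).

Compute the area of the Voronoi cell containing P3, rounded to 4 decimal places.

1. box [0,37]×[0,18]: [(0, 0) (37, 0) (37, 18) (0, 18)]
2. ⊥bis P3·P0 via (22.64,10.375): [(0, 0) (19.7278, 0) (24.7803, 18) (0, 18)]  |A|=400.5729
3. ⊥bis P3·P1 via (12.105,9.96): [(0, 13.8971) (21.6519, 6.8549) (24.7803, 18) (0, 18)]  |A|=182.5073
4. ⊥bis P3·P2 via (20.475,8.615): [(0, 13.8971) (19.7815, 7.4633) (23.605, 13.8128) (24.7803, 18) (0, 18)]  |A|=175.406
5. ⊥bis P3·P4 via (7.295,14.43): [(6.6549, 11.7326) (19.7815, 7.4633) (23.605, 13.8128) (24.7803, 18) (8.1422, 18)]  |A|=136.2385
6. ⊥bis P3·P5 via (19.005,10.34): [(6.6549, 11.7326) (17.9555, 8.0572) (22.5264, 18) (8.1422, 18)]  |A|=109.656
7. ⊥bis P3·P6 via (17.305,11.46): [(6.6549, 11.7326) (16.2282, 8.619) (19.7838, 18) (8.1422, 18)]  |A|=86.9204
8. ⊥bis P3·P7 via (19.245,9.065): [(6.6549, 11.7326) (16.2282, 8.619) (19.7838, 18) (8.1422, 18)]  |A|=86.9204
9. ⊥bis P3·P8 via (18.255,14.345): [(6.6549, 11.7326) (16.2282, 8.619) (18.3123, 14.1175) (17.335, 18) (8.1422, 18)]  |A|=82.1668
10. canonical 5-gon: [(6.6549, 11.7326) (16.2282, 8.619) (18.3123, 14.1175) (17.335, 18) (8.1422, 18)]
11. shoelace: 82.1668

Area of P3's cell: 82.1668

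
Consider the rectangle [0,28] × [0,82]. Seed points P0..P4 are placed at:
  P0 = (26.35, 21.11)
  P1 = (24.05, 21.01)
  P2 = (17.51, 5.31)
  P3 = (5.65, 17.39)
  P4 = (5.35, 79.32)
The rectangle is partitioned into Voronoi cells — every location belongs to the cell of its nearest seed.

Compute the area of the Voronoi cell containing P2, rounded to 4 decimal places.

Area of P2's cell: 276.6803

1. box [0,28]×[0,82]: [(0, 0) (28, 0) (28, 82) (0, 82)]
2. ⊥bis P2·P0 via (21.93,13.21): [(0, 25.4797) (0, 0) (28, 0) (28, 9.8139)]  |A|=494.11
3. ⊥bis P2·P1 via (20.78,13.16): [(25.6313, 11.1391) (0, 21.8161) (0, 0) (28, 0) (28, 9.8139)]  |A|=447.1589
4. ⊥bis P2·P3 via (11.58,11.35): [(25.6313, 11.1391) (15.615, 15.3115) (0.0195, 0) (28, 0) (28, 9.8139)]  |A|=276.6803
5. ⊥bis P2·P4 via (11.43,42.315): [(25.6313, 11.1391) (15.615, 15.3115) (0.0195, 0) (28, 0) (28, 9.8139)]  |A|=276.6803
6. canonical 5-gon: [(25.6313, 11.1391) (15.615, 15.3115) (0.0195, 0) (28, 0) (28, 9.8139)]
7. shoelace: 276.6803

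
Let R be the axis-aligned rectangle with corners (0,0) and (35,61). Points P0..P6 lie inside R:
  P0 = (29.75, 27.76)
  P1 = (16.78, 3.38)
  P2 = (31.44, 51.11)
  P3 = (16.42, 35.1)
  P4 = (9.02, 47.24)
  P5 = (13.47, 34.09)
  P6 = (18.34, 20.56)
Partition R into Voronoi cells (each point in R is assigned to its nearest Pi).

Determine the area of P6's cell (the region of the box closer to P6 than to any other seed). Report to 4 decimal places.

1. box [0,35]×[0,61]: [(0, 0) (35, 0) (35, 61) (0, 61)]
2. ⊥bis P6·P0 via (24.045,24.16): [(0, 0) (35, 0) (35, 6.7994) (0.798, 61) (0, 61)]  |A|=1208.1156
3. ⊥bis P6·P1 via (17.56,11.97): [(0, 13.5645) (32.5989, 10.6044) (0.798, 61) (0, 61)]  |A|=793.2813
4. ⊥bis P6·P2 via (24.89,35.835): [(0, 46.508) (0, 13.5645) (32.5989, 10.6044) (13.6313, 40.6628)]  |A|=686.3937
5. ⊥bis P6·P3 via (17.38,27.83): [(0, 25.535) (0, 13.5645) (32.5989, 10.6044) (21.3946, 28.3601)]  |A|=400.8774
6. ⊥bis P6·P4 via (13.68,33.9): [(0, 25.535) (0, 13.5645) (32.5989, 10.6044) (21.3946, 28.3601)]  |A|=400.8774
7. ⊥bis P6·P5 via (15.905,27.325): [(17.2663, 27.815) (0, 21.6001) (0, 13.5645) (32.5989, 10.6044) (21.3946, 28.3601)]  |A|=366.9074
8. canonical 5-gon: [(17.2663, 27.815) (0, 21.6001) (0, 13.5645) (32.5989, 10.6044) (21.3946, 28.3601)]
9. shoelace: 366.9074

Area of P6's cell: 366.9074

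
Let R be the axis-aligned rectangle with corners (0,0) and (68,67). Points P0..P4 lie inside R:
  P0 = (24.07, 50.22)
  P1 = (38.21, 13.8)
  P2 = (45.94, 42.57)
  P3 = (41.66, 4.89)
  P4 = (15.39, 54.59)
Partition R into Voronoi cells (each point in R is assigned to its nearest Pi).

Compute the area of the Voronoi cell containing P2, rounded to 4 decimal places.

Area of P2's cell: 1332.5527

1. box [0,68]×[0,67]: [(0, 0) (68, 0) (68, 67) (0, 67)]
2. ⊥bis P2·P0 via (35.005,46.395): [(18.7763, 0) (68, 0) (68, 67) (42.2125, 67)]  |A|=2512.875
3. ⊥bis P2·P1 via (42.075,28.185): [(29.7899, 31.4858) (68, 21.2194) (68, 67) (42.2125, 67)]  |A|=1332.5527
4. ⊥bis P2·P3 via (43.8,23.73): [(29.7899, 31.4858) (68, 21.2194) (68, 67) (42.2125, 67)]  |A|=1332.5527
5. ⊥bis P2·P4 via (30.665,48.58): [(29.7899, 31.4858) (68, 21.2194) (68, 67) (42.2125, 67)]  |A|=1332.5527
6. canonical 4-gon: [(29.7899, 31.4858) (68, 21.2194) (68, 67) (42.2125, 67)]
7. shoelace: 1332.5527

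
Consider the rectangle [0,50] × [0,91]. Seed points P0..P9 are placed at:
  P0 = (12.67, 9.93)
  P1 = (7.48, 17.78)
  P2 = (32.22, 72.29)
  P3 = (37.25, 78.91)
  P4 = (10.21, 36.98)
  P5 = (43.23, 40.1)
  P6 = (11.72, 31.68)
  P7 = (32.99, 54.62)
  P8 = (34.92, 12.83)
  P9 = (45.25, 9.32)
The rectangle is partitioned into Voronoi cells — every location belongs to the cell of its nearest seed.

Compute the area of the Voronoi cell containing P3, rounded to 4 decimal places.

Area of P3's cell: 479.6508

1. box [0,50]×[0,91]: [(0, 0) (50, 0) (50, 91) (0, 91)]
2. ⊥bis P3·P0 via (24.96,44.42): [(0, 53.3141) (50, 35.4974) (50, 91) (0, 91)]  |A|=2329.7127
3. ⊥bis P3·P1 via (22.365,48.345): [(0, 59.2366) (45.3278, 37.1622) (50, 35.4974) (50, 91) (0, 91)]  |A|=2195.4854
4. ⊥bis P3·P2 via (34.735,75.6): [(50, 64.0014) (50, 91) (14.467, 91)]  |A|=479.6711
5. ⊥bis P3·P4 via (23.73,57.945): [(50, 64.0014) (50, 91) (14.467, 91)]  |A|=479.6711
6. ⊥bis P3·P5 via (40.24,59.505): [(50, 64.0014) (50, 91) (14.467, 91)]  |A|=479.6711
7. ⊥bis P3·P6 via (24.485,55.295): [(50, 64.0014) (50, 91) (14.467, 91)]  |A|=479.6711
8. ⊥bis P3·P7 via (35.12,66.765): [(49.7366, 64.2015) (50, 64.1553) (50, 91) (14.467, 91)]  |A|=479.6508
9. ⊥bis P3·P8 via (36.085,45.87): [(49.7366, 64.2015) (50, 64.1553) (50, 91) (14.467, 91)]  |A|=479.6508
10. ⊥bis P3·P9 via (41.25,44.115): [(49.7366, 64.2015) (50, 64.1553) (50, 91) (14.467, 91)]  |A|=479.6508
11. canonical 4-gon: [(49.7366, 64.2015) (50, 64.1553) (50, 91) (14.467, 91)]
12. shoelace: 479.6508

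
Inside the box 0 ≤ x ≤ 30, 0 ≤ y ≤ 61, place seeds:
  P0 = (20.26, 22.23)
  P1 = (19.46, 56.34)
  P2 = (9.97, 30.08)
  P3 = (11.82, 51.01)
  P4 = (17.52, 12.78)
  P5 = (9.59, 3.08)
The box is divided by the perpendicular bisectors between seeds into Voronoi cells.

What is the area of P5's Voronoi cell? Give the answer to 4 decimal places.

1. box [0,30]×[0,61]: [(0, 0) (30, 0) (30, 61) (0, 61)]
2. ⊥bis P5·P0 via (14.925,12.655): [(0, 20.9709) (0, 0) (30, 0) (30, 4.2555)]  |A|=378.3963
3. ⊥bis P5·P1 via (14.525,29.71): [(0, 20.9709) (0, 0) (30, 0) (30, 4.2555)]  |A|=378.3963
4. ⊥bis P5·P2 via (9.78,16.58): [(7.8314, 16.6074) (0, 16.7176) (0, 0) (30, 0) (30, 4.2555)]  |A|=361.7419
5. ⊥bis P5·P3 via (10.705,27.045): [(7.8314, 16.6074) (0, 16.7176) (0, 0) (30, 0) (30, 4.2555)]  |A|=361.7419
6. ⊥bis P5·P4 via (13.555,7.93): [(2.8551, 16.6775) (0, 16.7176) (0, 0) (23.255, 0)]  |A|=217.7823
7. canonical 4-gon: [(2.8551, 16.6775) (0, 16.7176) (0, 0) (23.255, 0)]
8. shoelace: 217.7823

Area of P5's cell: 217.7823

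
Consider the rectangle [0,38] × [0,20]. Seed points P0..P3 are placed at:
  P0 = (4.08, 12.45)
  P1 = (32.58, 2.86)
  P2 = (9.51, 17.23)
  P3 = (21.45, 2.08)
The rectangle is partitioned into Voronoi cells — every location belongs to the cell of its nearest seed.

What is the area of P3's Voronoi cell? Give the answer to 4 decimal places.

1. box [0,38]×[0,20]: [(0, 0) (38, 0) (38, 20) (0, 20)]
2. ⊥bis P3·P0 via (12.765,7.265): [(8.4277, 0) (38, 0) (38, 20) (20.3679, 20)]  |A|=472.0438
3. ⊥bis P3·P1 via (27.015,2.47): [(8.4277, 0) (27.1881, 0) (25.7865, 20) (20.3679, 20)]  |A|=241.7896
4. ⊥bis P3·P2 via (15.48,9.655): [(13.0472, 7.7376) (8.4277, 0) (27.1881, 0) (25.9341, 17.894)]  |A|=194.2481
5. canonical 4-gon: [(13.0472, 7.7376) (8.4277, 0) (27.1881, 0) (25.9341, 17.894)]
6. shoelace: 194.2481

Area of P3's cell: 194.2481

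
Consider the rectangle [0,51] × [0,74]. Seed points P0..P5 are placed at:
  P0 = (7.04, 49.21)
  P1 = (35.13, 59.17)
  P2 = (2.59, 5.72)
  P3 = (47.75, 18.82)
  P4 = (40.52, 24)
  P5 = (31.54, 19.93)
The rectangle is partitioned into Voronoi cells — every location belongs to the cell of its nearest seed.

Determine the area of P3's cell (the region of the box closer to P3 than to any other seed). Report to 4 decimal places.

Area of P3's cell: 274.1057

1. box [0,51]×[0,74]: [(0, 0) (51, 0) (51, 74) (0, 74)]
2. ⊥bis P3·P0 via (27.395,34.015): [(2.0028, 0) (51, 0) (51, 65.6359)]  |A|=1607.9875
3. ⊥bis P3·P1 via (41.44,38.995): [(27.9669, 34.7811) (2.0028, 0) (51, 0) (51, 41.985)]  |A|=1335.6108
4. ⊥bis P3·P2 via (25.17,12.27): [(27.9669, 34.7811) (21.2501, 25.7833) (28.7293, 0) (51, 0) (51, 41.985)]  |A|=991.0622
5. ⊥bis P3·P4 via (44.135,21.41): [(28.7956, 0) (51, 0) (51, 30.9918)]  |A|=344.0775
6. ⊥bis P3·P5 via (39.645,19.375): [(39.3246, 14.6959) (38.3183, 0) (51, 0) (51, 30.9918)]  |A|=274.1057
7. canonical 4-gon: [(39.3246, 14.6959) (38.3183, 0) (51, 0) (51, 30.9918)]
8. shoelace: 274.1057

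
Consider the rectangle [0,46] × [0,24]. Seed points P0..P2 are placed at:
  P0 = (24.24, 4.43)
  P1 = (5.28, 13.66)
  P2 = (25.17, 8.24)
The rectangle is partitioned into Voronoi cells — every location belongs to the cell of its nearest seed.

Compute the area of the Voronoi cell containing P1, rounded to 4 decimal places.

1. box [0,46]×[0,24]: [(0, 0) (46, 0) (46, 24) (0, 24)]
2. ⊥bis P1·P0 via (14.76,9.045): [(0, 0) (10.3568, 0) (22.0403, 24) (0, 24)]  |A|=388.7649
3. ⊥bis P1·P2 via (15.225,10.95): [(0, 0) (10.3568, 0) (14.6371, 8.7925) (18.7811, 24) (0, 24)]  |A|=363.9828
4. canonical 5-gon: [(0, 0) (10.3568, 0) (14.6371, 8.7925) (18.7811, 24) (0, 24)]
5. shoelace: 363.9828

Area of P1's cell: 363.9828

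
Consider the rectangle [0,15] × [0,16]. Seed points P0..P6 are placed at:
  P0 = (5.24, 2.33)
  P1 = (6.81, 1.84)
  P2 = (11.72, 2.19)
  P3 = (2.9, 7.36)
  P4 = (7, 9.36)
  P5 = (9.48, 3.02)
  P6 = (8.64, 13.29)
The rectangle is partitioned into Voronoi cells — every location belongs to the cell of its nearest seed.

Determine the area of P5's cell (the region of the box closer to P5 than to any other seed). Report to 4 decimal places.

Area of P5's cell: 20.6973

1. box [0,15]×[0,16]: [(0, 0) (15, 0) (15, 16) (0, 16)]
2. ⊥bis P5·P0 via (7.36,2.675): [(7.7953, 0) (15, 0) (15, 16) (5.1915, 16)]  |A|=136.1051
3. ⊥bis P5·P1 via (8.145,2.43): [(6.9656, 5.0987) (9.2189, 0) (15, 0) (15, 16) (5.1915, 16)]  |A|=132.4758
4. ⊥bis P5·P2 via (10.6,2.605): [(6.9656, 5.0987) (9.2189, 0) (9.6348, 0) (15, 14.4797) (15, 16) (5.1915, 16)]  |A|=93.6322
5. ⊥bis P5·P3 via (6.19,5.19): [(6.8002, 6.1151) (6.9656, 5.0987) (9.2189, 0) (9.6348, 0) (15, 14.4797) (15, 16) (13.32, 16)]  |A|=53.4578
6. ⊥bis P5·P4 via (8.24,6.19): [(6.8749, 5.656) (6.9656, 5.0987) (9.2189, 0) (9.6348, 0) (12.5536, 7.8773)]  |A|=20.6973
7. ⊥bis P5·P6 via (9.06,8.155): [(6.8749, 5.656) (6.9656, 5.0987) (9.2189, 0) (9.6348, 0) (12.5536, 7.8773)]  |A|=20.6973
8. canonical 5-gon: [(6.8749, 5.656) (6.9656, 5.0987) (9.2189, 0) (9.6348, 0) (12.5536, 7.8773)]
9. shoelace: 20.6973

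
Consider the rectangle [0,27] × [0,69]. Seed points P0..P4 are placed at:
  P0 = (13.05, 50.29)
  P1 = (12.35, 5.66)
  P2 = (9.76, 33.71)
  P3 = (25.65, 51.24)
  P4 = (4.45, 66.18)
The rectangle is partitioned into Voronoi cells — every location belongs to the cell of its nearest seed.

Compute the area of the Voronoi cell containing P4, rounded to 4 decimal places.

1. box [0,27]×[0,69]: [(0, 0) (27, 0) (27, 69) (0, 69)]
2. ⊥bis P4·P0 via (8.75,58.235): [(0, 53.4993) (27, 68.1123) (27, 69) (0, 69)]  |A|=221.2434
3. ⊥bis P4·P1 via (8.4,35.92): [(0, 53.4993) (27, 68.1123) (27, 69) (0, 69)]  |A|=221.2434
4. ⊥bis P4·P2 via (7.105,49.945): [(0, 53.4993) (27, 68.1123) (27, 69) (0, 69)]  |A|=221.2434
5. ⊥bis P4·P3 via (15.05,58.71): [(0, 53.4993) (18.3933, 63.4541) (22.3015, 69) (0, 69)]  |A|=204.3947
6. canonical 4-gon: [(0, 53.4993) (18.3933, 63.4541) (22.3015, 69) (0, 69)]
7. shoelace: 204.3947

Area of P4's cell: 204.3947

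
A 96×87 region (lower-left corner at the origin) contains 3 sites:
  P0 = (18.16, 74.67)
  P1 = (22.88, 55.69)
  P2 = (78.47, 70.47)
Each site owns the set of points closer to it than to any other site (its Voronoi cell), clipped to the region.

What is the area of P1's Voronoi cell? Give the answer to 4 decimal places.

Area of P1's cell: 3881.1874

1. box [0,96]×[0,87]: [(0, 0) (96, 0) (96, 87) (0, 87)]
2. ⊥bis P1·P0 via (20.52,65.18): [(0, 60.077) (0, 0) (96, 0) (96, 83.9506)]  |A|=6913.3252
3. ⊥bis P1·P2 via (50.675,63.08): [(48.2811, 72.0837) (0, 60.077) (0, 0) (67.4464, 0)]  |A|=3881.1874
4. canonical 4-gon: [(48.2811, 72.0837) (0, 60.077) (0, 0) (67.4464, 0)]
5. shoelace: 3881.1874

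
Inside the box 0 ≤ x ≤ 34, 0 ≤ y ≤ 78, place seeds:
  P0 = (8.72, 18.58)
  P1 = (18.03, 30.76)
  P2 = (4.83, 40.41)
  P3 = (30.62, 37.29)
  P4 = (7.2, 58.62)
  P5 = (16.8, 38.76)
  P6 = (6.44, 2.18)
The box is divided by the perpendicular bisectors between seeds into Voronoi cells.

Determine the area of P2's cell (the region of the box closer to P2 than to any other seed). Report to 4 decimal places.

Area of P2's cell: 215.2586

1. box [0,34]×[0,78]: [(0, 0) (34, 0) (34, 78) (0, 78)]
2. ⊥bis P2·P0 via (6.775,29.495): [(0, 28.2877) (34, 34.3464) (34, 78) (0, 78)]  |A|=1587.2205
3. ⊥bis P2·P1 via (11.43,35.585): [(0, 28.2877) (7.0082, 29.5366) (34, 66.458) (34, 78) (0, 78)]  |A|=1153.846
4. ⊥bis P2·P3 via (17.725,38.85): [(0, 28.2877) (7.0082, 29.5366) (18.5, 45.2558) (22.4613, 78) (0, 78)]  |A|=875.4816
5. ⊥bis P2·P4 via (6.015,49.515): [(0, 50.2978) (0, 28.2877) (7.0082, 29.5366) (18.5, 45.2558) (18.8137, 47.8493)]  |A|=276.2798
6. ⊥bis P2·P5 via (10.815,39.585): [(12.0751, 48.7263) (0, 50.2978) (0, 28.2877) (7.0082, 29.5366) (9.9926, 33.6188)]  |A|=215.2586
7. ⊥bis P2·P6 via (5.635,21.295): [(12.0751, 48.7263) (0, 50.2978) (0, 28.2877) (7.0082, 29.5366) (9.9926, 33.6188)]  |A|=215.2586
8. canonical 5-gon: [(12.0751, 48.7263) (0, 50.2978) (0, 28.2877) (7.0082, 29.5366) (9.9926, 33.6188)]
9. shoelace: 215.2586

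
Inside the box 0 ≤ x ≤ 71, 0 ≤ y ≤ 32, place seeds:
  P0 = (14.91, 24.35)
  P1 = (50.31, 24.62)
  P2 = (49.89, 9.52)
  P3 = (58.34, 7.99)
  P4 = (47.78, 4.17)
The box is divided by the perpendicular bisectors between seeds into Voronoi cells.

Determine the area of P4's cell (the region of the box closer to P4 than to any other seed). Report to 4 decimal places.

1. box [0,71]×[0,32]: [(0, 0) (71, 0) (71, 32) (0, 32)]
2. ⊥bis P4·P0 via (31.345,14.26): [(22.5903, 0) (71, 0) (71, 32) (42.2362, 32)]  |A|=1234.7762
3. ⊥bis P4·P1 via (49.045,14.395): [(32.6715, 16.4207) (22.5903, 0) (71, 0) (71, 11.6788)]  |A|=621.2753
4. ⊥bis P4·P2 via (48.835,6.845): [(31.0894, 13.8437) (22.5903, 0) (66.1908, 0)]  |A|=301.7965
5. ⊥bis P4·P3 via (53.06,6.08): [(53.4403, 5.0287) (31.0894, 13.8437) (22.5903, 0) (55.2594, 0)]  |A|=274.3111
6. canonical 4-gon: [(53.4403, 5.0287) (31.0894, 13.8437) (22.5903, 0) (55.2594, 0)]
7. shoelace: 274.3111

Area of P4's cell: 274.3111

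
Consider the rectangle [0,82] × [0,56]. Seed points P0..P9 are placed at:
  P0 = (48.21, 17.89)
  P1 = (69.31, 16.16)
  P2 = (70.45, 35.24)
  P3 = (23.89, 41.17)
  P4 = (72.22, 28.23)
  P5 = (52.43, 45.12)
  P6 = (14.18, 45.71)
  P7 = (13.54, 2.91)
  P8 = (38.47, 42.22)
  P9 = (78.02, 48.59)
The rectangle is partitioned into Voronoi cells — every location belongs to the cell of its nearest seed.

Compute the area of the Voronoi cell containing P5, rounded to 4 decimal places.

1. box [0,82]×[0,56]: [(0, 0) (82, 0) (82, 56) (0, 56)]
2. ⊥bis P5·P0 via (50.32,31.505): [(0, 39.3034) (82, 26.5954) (82, 56) (0, 56)]  |A|=1890.151
3. ⊥bis P5·P1 via (60.87,30.64): [(0, 39.3034) (59.8264, 30.0317) (82, 42.9561) (82, 56) (0, 56)]  |A|=1708.7629
4. ⊥bis P5·P2 via (61.44,40.18): [(0, 39.3034) (56.1853, 30.596) (70.1138, 56) (0, 56)]  |A|=1359.6364
5. ⊥bis P5·P3 via (38.16,43.145): [(39.5398, 33.1757) (56.1853, 30.596) (70.1138, 56) (36.3808, 56)]  |A|=614.3624
6. ⊥bis P5·P4 via (62.325,36.675): [(39.5398, 33.1757) (56.1853, 30.596) (70.1138, 56) (36.3808, 56)]  |A|=614.3624
7. ⊥bis P5·P6 via (33.305,45.415): [(39.5398, 33.1757) (56.1853, 30.596) (70.1138, 56) (36.3808, 56)]  |A|=614.3624
8. ⊥bis P5·P7 via (32.985,24.015): [(39.5398, 33.1757) (56.1853, 30.596) (70.1138, 56) (36.3808, 56)]  |A|=614.3624
9. ⊥bis P5·P8 via (45.45,43.67): [(47.8992, 31.8802) (56.1853, 30.596) (70.1138, 56) (42.8886, 56)]  |A|=442.5267
10. ⊥bis P5·P9 via (65.225,46.855): [(47.8992, 31.8802) (56.1853, 30.596) (65.2002, 47.0381) (63.9849, 56) (42.8886, 56)]  |A|=415.0637
11. canonical 5-gon: [(47.8992, 31.8802) (56.1853, 30.596) (65.2002, 47.0381) (63.9849, 56) (42.8886, 56)]
12. shoelace: 415.0637

Area of P5's cell: 415.0637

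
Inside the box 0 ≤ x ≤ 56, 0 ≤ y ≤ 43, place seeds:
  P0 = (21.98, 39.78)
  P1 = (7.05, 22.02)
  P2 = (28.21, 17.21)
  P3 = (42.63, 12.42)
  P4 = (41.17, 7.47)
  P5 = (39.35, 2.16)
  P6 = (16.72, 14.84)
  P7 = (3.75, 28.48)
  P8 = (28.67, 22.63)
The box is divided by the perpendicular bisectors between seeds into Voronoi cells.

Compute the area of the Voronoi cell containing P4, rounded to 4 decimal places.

1. box [0,56]×[0,43]: [(0, 0) (56, 0) (56, 43) (0, 43)]
2. ⊥bis P4·P0 via (31.575,23.625): [(0, 4.8715) (0, 0) (56, 0) (56, 38.1318)]  |A|=1204.0945
3. ⊥bis P4·P1 via (24.11,14.745): [(26.6492, 20.6994) (17.8222, 0) (56, 0) (56, 38.1318)]  |A|=954.729
4. ⊥bis P4·P2 via (34.69,12.34): [(52.5206, 36.0653) (25.416, 0) (56, 0) (56, 38.1318)]  |A|=617.8495
5. ⊥bis P4·P3 via (41.9,9.945): [(34.5249, 12.1203) (25.416, 0) (56, 0) (56, 5.7862)]  |A|=247.4735
6. ⊥bis P4·P5 via (40.26,4.815): [(34.5249, 12.1203) (31.3339, 7.8744) (54.3082, 0) (56, 0) (56, 5.7862)]  |A|=133.719
7. ⊥bis P4·P6 via (28.945,11.155): [(34.5249, 12.1203) (31.3339, 7.8744) (54.3082, 0) (56, 0) (56, 5.7862)]  |A|=133.719
8. ⊥bis P4·P7 via (22.46,17.975): [(34.5249, 12.1203) (31.3339, 7.8744) (54.3082, 0) (56, 0) (56, 5.7862)]  |A|=133.719
9. ⊥bis P4·P8 via (34.92,15.05): [(34.5249, 12.1203) (31.3339, 7.8744) (54.3082, 0) (56, 0) (56, 5.7862)]  |A|=133.719
10. canonical 5-gon: [(34.5249, 12.1203) (31.3339, 7.8744) (54.3082, 0) (56, 0) (56, 5.7862)]
11. shoelace: 133.719

Area of P4's cell: 133.7190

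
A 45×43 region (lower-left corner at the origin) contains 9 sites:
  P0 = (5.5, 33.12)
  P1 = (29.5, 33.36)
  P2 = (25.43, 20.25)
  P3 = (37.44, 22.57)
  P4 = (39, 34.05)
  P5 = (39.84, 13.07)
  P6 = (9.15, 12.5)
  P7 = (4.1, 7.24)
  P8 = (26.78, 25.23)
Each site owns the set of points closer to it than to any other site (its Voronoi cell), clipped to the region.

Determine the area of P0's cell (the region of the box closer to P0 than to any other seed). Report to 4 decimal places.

Area of P0's cell: 334.5463

1. box [0,45]×[0,43]: [(0, 0) (45, 0) (45, 43) (0, 43)]
2. ⊥bis P0·P1 via (17.5,33.24): [(0, 0) (17.8324, 0) (17.4024, 43) (0, 43)]  |A|=757.5482
3. ⊥bis P0·P2 via (15.465,26.685): [(0, 2.7365) (17.5335, 29.8882) (17.4024, 43) (0, 43)]  |A|=467.0687
4. ⊥bis P0·P3 via (21.47,27.845): [(0, 2.7365) (17.5335, 29.8882) (17.4024, 43) (0, 43)]  |A|=467.0687
5. ⊥bis P0·P4 via (22.25,33.585): [(0, 2.7365) (17.5335, 29.8882) (17.4024, 43) (0, 43)]  |A|=467.0687
6. ⊥bis P0·P5 via (22.67,23.095): [(0, 2.7365) (17.5335, 29.8882) (17.4024, 43) (0, 43)]  |A|=467.0687
7. ⊥bis P0·P6 via (7.325,22.81): [(0, 21.5134) (13.6903, 23.9367) (17.5335, 29.8882) (17.4024, 43) (0, 43)]  |A|=338.5382
8. ⊥bis P0·P7 via (4.8,20.18): [(0, 21.5134) (13.6903, 23.9367) (17.5335, 29.8882) (17.4024, 43) (0, 43)]  |A|=338.5382
9. ⊥bis P0·P8 via (16.14,29.175): [(0, 21.5134) (13.6903, 23.9367) (14.8821, 25.7824) (17.5039, 32.8535) (17.4024, 43) (0, 43)]  |A|=334.5463
10. canonical 6-gon: [(0, 21.5134) (13.6903, 23.9367) (14.8821, 25.7824) (17.5039, 32.8535) (17.4024, 43) (0, 43)]
11. shoelace: 334.5463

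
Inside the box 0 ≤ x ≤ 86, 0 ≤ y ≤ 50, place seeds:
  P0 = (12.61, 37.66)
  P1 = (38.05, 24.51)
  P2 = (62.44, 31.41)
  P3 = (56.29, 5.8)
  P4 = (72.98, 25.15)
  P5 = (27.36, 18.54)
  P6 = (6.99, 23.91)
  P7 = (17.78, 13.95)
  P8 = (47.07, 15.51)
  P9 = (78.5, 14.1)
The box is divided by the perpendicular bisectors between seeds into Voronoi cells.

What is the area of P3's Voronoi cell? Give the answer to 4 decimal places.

1. box [0,86]×[0,50]: [(0, 0) (86, 0) (86, 50) (0, 50)]
2. ⊥bis P3·P0 via (34.45,21.73): [(18.6002, 0) (86, 0) (86, 50) (55.07, 50)]  |A|=2458.2438
3. ⊥bis P3·P1 via (47.17,15.155): [(31.6245, 0) (86, 0) (86, 50) (82.9129, 50)]  |A|=1436.5659
4. ⊥bis P3·P2 via (59.365,18.605): [(52.4197, 20.2728) (31.6245, 0) (86, 0) (86, 12.2089)]  |A|=756.1615
5. ⊥bis P3·P4 via (64.635,15.475): [(61.6394, 18.0588) (52.4197, 20.2728) (31.6245, 0) (82.5764, 0)]  |A|=576.5402
6. ⊥bis P3·P5 via (41.825,12.17): [(61.6394, 18.0588) (52.4197, 20.2728) (40.1075, 8.2699) (36.4657, 0) (82.5764, 0)]  |A|=556.5222
7. ⊥bis P3·P6 via (31.64,14.855): [(61.6394, 18.0588) (52.4197, 20.2728) (40.1075, 8.2699) (36.4657, 0) (82.5764, 0)]  |A|=556.5222
8. ⊥bis P3·P7 via (37.035,9.875): [(61.6394, 18.0588) (52.4197, 20.2728) (40.1075, 8.2699) (36.4657, 0) (82.5764, 0)]  |A|=556.5222
9. ⊥bis P3·P8 via (51.68,10.655): [(61.6394, 18.0588) (59.9137, 18.4732) (40.4587, 0) (82.5764, 0)]  |A|=400.2676
10. ⊥bis P3·P9 via (67.395,9.95): [(65.661, 14.5901) (61.6394, 18.0588) (59.9137, 18.4732) (40.4587, 0) (71.1134, 0)]  |A|=316.6448
11. canonical 5-gon: [(65.661, 14.5901) (61.6394, 18.0588) (59.9137, 18.4732) (40.4587, 0) (71.1134, 0)]
12. shoelace: 316.6448

Area of P3's cell: 316.6448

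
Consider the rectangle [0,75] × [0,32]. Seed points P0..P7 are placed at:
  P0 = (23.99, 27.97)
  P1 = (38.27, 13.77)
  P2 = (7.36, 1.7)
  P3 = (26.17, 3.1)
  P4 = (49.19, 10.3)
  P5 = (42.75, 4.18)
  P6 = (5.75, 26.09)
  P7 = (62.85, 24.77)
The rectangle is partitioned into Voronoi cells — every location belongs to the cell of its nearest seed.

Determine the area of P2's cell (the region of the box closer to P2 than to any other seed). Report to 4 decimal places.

1. box [0,75]×[0,32]: [(0, 0) (75, 0) (75, 32) (0, 32)]
2. ⊥bis P2·P0 via (15.675,14.835): [(0, 24.7579) (0, 0) (39.1095, 0)]  |A|=484.1348
3. ⊥bis P2·P1 via (22.815,7.735): [(21.4767, 11.1623) (0, 24.7579) (0, 0) (25.8354, 0)]  |A|=410.0504
4. ⊥bis P2·P3 via (16.765,2.4): [(15.8476, 14.7257) (0, 24.7579) (0, 0) (16.9436, 0)]  |A|=320.9307
5. ⊥bis P2·P4 via (28.275,6): [(15.8476, 14.7257) (0, 24.7579) (0, 0) (16.9436, 0)]  |A|=320.9307
6. ⊥bis P2·P5 via (25.055,2.94): [(15.8476, 14.7257) (0, 24.7579) (0, 0) (16.9436, 0)]  |A|=320.9307
7. ⊥bis P2·P6 via (6.555,13.895): [(15.8637, 14.5095) (0, 13.4623) (0, 0) (16.9436, 0)]  |A|=229.7026
8. ⊥bis P2·P7 via (35.105,13.235): [(15.8637, 14.5095) (0, 13.4623) (0, 0) (16.9436, 0)]  |A|=229.7026
9. canonical 4-gon: [(15.8637, 14.5095) (0, 13.4623) (0, 0) (16.9436, 0)]
10. shoelace: 229.7026

Area of P2's cell: 229.7026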